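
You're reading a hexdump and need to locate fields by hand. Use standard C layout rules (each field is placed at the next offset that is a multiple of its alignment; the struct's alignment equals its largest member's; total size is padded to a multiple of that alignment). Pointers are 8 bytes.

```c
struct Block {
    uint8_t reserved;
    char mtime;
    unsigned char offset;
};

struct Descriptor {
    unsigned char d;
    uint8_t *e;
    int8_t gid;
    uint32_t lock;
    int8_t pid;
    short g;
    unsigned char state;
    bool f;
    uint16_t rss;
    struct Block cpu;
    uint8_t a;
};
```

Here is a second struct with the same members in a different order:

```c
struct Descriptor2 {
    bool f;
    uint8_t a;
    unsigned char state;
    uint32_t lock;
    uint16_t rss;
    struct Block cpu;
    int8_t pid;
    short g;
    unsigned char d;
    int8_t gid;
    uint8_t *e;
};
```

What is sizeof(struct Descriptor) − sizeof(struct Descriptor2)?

Block: 0..1  reserved  (1B, 1-aligned); 1..2  mtime  (1B, 1-aligned); 2..3  offset  (1B, 1-aligned); sizeof = 3, alignof = 1
0..1  d  (1B, 1-aligned)
1..8  -- padding (7B)
8..16  e  (8B, 8-aligned)
16..17  gid  (1B, 1-aligned)
17..20  -- padding (3B)
20..24  lock  (4B, 4-aligned)
24..25  pid  (1B, 1-aligned)
25..26  -- padding (1B)
26..28  g  (2B, 2-aligned)
28..29  state  (1B, 1-aligned)
29..30  f  (1B, 1-aligned)
30..32  rss  (2B, 2-aligned)
32..35  cpu  (3B, 1-aligned)
35..36  a  (1B, 1-aligned)
36..40  -- tail padding (4B)
sizeof = 40, alignof = 8
— Descriptor2 —
0..1  f  (1B, 1-aligned)
1..2  a  (1B, 1-aligned)
2..3  state  (1B, 1-aligned)
3..4  -- padding (1B)
4..8  lock  (4B, 4-aligned)
8..10  rss  (2B, 2-aligned)
10..13  cpu  (3B, 1-aligned)
13..14  pid  (1B, 1-aligned)
14..16  g  (2B, 2-aligned)
16..17  d  (1B, 1-aligned)
17..18  gid  (1B, 1-aligned)
18..24  -- padding (6B)
24..32  e  (8B, 8-aligned)
sizeof = 32, alignof = 8
40 − 32 = 8

8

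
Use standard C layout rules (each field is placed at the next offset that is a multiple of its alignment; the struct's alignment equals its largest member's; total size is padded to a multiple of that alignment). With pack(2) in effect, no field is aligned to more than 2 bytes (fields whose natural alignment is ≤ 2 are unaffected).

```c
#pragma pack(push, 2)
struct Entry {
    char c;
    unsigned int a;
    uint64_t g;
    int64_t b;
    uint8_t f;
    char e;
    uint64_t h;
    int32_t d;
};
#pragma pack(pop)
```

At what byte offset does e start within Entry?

23

c at 0 (size 1, align 1) → ends 1
pad 1 to align 2 for a
a at 2 (size 4, align 2) → ends 6
g at 6 (size 8, align 2) → ends 14
b at 14 (size 8, align 2) → ends 22
f at 22 (size 1, align 1) → ends 23
e at 23 (size 1, align 1) → ends 24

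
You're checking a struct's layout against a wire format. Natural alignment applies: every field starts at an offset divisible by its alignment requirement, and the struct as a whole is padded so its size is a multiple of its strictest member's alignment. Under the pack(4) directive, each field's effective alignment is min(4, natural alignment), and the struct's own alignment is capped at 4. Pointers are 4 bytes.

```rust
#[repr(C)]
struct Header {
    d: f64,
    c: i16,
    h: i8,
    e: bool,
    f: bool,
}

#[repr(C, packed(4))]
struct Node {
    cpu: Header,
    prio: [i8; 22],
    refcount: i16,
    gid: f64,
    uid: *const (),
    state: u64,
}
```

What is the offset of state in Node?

Header: @0: d [8B, align 8] → 8; @8: c [2B, align 2] → 10; @10: h [1B, align 1] → 11; @11: e [1B, align 1] → 12; @12: f [1B, align 1] → 13; +3 tail pad (align 8); size 16, align 8
@0: cpu [16B, align 4] → 16
@16: prio [22B, align 1] → 38
@38: refcount [2B, align 2] → 40
@40: gid [8B, align 4] → 48
@48: uid [4B, align 4] → 52
@52: state [8B, align 4] → 60

52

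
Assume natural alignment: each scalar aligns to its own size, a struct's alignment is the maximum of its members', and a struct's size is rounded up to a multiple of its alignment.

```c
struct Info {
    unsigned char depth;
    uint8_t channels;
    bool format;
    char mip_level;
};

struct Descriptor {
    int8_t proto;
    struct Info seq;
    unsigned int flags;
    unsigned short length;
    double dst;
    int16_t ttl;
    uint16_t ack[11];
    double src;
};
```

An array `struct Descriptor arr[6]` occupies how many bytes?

Info: 0..1  depth  (1B, 1-aligned); 1..2  channels  (1B, 1-aligned); 2..3  format  (1B, 1-aligned); 3..4  mip_level  (1B, 1-aligned); sizeof = 4, alignof = 1
0..1  proto  (1B, 1-aligned)
1..5  seq  (4B, 1-aligned)
5..8  -- padding (3B)
8..12  flags  (4B, 4-aligned)
12..14  length  (2B, 2-aligned)
14..16  -- padding (2B)
16..24  dst  (8B, 8-aligned)
24..26  ttl  (2B, 2-aligned)
26..48  ack  (22B, 2-aligned)
48..56  src  (8B, 8-aligned)
sizeof = 56, alignof = 8
array of 6: 6 × 56 = 336

336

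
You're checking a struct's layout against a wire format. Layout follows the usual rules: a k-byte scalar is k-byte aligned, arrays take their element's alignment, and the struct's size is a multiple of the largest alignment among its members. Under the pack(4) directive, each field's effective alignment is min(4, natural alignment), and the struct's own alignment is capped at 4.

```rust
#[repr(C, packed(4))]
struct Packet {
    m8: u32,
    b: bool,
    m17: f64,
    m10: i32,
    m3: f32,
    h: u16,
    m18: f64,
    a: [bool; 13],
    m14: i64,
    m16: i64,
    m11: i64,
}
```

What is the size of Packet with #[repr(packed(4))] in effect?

0..4  m8  (4B, 4-aligned)
4..5  b  (1B, 1-aligned)
5..8  -- padding (3B)
8..16  m17  (8B, 4-aligned)
16..20  m10  (4B, 4-aligned)
20..24  m3  (4B, 4-aligned)
24..26  h  (2B, 2-aligned)
26..28  -- padding (2B)
28..36  m18  (8B, 4-aligned)
36..49  a  (13B, 1-aligned)
49..52  -- padding (3B)
52..60  m14  (8B, 4-aligned)
60..68  m16  (8B, 4-aligned)
68..76  m11  (8B, 4-aligned)
sizeof = 76, alignof = 4

76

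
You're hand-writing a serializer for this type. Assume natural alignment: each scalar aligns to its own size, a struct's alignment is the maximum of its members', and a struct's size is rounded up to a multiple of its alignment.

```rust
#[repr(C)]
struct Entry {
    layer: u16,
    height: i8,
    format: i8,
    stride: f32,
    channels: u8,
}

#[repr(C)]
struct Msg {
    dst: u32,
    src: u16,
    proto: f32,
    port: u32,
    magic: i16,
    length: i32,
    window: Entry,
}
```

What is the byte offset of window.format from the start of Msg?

Entry: layer at 0 (size 2, align 2) → ends 2; height at 2 (size 1, align 1) → ends 3; format at 3 (size 1, align 1) → ends 4; stride at 4 (size 4, align 4) → ends 8; channels at 8 (size 1, align 1) → ends 9; tail pad 3 to reach multiple of 4; total 12 bytes, alignment 4
dst at 0 (size 4, align 4) → ends 4
src at 4 (size 2, align 2) → ends 6
pad 2 to align 4 for proto
proto at 8 (size 4, align 4) → ends 12
port at 12 (size 4, align 4) → ends 16
magic at 16 (size 2, align 2) → ends 18
pad 2 to align 4 for length
length at 20 (size 4, align 4) → ends 24
window at 24 (size 12, align 4) → ends 36
within Entry: format at 3
24 + 3 = 27

27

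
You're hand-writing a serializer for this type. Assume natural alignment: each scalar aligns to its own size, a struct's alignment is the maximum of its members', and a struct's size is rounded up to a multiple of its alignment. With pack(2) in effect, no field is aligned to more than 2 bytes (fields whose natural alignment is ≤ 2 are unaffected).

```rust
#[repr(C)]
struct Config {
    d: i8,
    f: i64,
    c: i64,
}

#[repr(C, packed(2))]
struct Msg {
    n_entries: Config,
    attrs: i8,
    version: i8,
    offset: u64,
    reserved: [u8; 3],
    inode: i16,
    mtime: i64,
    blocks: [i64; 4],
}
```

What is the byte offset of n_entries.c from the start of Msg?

Config: 0..1  d  (1B, 1-aligned); 1..8  -- padding (7B); 8..16  f  (8B, 8-aligned); 16..24  c  (8B, 8-aligned); sizeof = 24, alignof = 8
0..24  n_entries  (24B, 2-aligned)
within Config: c at 16
0 + 16 = 16

16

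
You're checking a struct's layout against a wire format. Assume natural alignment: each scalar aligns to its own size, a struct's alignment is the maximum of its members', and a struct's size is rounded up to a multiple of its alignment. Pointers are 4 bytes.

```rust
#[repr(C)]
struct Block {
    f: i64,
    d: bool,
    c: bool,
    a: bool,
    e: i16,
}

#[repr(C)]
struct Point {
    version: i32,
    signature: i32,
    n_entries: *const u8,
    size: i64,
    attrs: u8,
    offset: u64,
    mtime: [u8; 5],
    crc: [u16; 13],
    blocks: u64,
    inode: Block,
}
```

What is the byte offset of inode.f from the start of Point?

Block: @0: f [8B, align 8] → 8; @8: d [1B, align 1] → 9; @9: c [1B, align 1] → 10; @10: a [1B, align 1] → 11; +1 pad (align 2); @12: e [2B, align 2] → 14; +2 tail pad (align 8); size 16, align 8
@0: version [4B, align 4] → 4
@4: signature [4B, align 4] → 8
@8: n_entries [4B, align 4] → 12
+4 pad (align 8)
@16: size [8B, align 8] → 24
@24: attrs [1B, align 1] → 25
+7 pad (align 8)
@32: offset [8B, align 8] → 40
@40: mtime [5B, align 1] → 45
+1 pad (align 2)
@46: crc [26B, align 2] → 72
@72: blocks [8B, align 8] → 80
@80: inode [16B, align 8] → 96
within Block: f at 0
80 + 0 = 80

80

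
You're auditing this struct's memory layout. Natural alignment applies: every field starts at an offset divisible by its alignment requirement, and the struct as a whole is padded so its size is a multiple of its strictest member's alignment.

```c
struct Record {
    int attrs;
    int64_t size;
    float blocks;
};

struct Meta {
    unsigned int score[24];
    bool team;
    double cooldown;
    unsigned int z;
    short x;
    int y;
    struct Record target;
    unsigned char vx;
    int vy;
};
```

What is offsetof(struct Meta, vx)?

152

Record: 0..4  attrs  (4B, 4-aligned); 4..8  -- padding (4B); 8..16  size  (8B, 8-aligned); 16..20  blocks  (4B, 4-aligned); 20..24  -- tail padding (4B); sizeof = 24, alignof = 8
0..96  score  (96B, 4-aligned)
96..97  team  (1B, 1-aligned)
97..104  -- padding (7B)
104..112  cooldown  (8B, 8-aligned)
112..116  z  (4B, 4-aligned)
116..118  x  (2B, 2-aligned)
118..120  -- padding (2B)
120..124  y  (4B, 4-aligned)
124..128  -- padding (4B)
128..152  target  (24B, 8-aligned)
152..153  vx  (1B, 1-aligned)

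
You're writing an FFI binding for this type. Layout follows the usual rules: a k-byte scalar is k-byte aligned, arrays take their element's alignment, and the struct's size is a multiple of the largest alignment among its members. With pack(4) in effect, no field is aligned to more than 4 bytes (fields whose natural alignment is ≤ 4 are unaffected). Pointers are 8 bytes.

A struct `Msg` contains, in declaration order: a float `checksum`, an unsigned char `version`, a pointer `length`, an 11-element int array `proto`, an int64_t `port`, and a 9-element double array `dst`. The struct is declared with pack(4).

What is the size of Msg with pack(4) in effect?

140

0..4  checksum  (4B, 4-aligned)
4..5  version  (1B, 1-aligned)
5..8  -- padding (3B)
8..16  length  (8B, 4-aligned)
16..60  proto  (44B, 4-aligned)
60..68  port  (8B, 4-aligned)
68..140  dst  (72B, 4-aligned)
sizeof = 140, alignof = 4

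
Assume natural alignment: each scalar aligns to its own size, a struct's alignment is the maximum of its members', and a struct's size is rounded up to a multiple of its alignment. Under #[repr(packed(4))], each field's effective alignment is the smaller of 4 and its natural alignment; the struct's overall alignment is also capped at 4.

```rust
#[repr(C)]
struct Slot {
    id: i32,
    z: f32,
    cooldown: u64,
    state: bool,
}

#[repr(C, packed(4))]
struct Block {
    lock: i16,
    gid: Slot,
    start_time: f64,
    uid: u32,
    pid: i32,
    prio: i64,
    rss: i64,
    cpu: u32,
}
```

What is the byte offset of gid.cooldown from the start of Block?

12

Slot: @0: id [4B, align 4] → 4; @4: z [4B, align 4] → 8; @8: cooldown [8B, align 8] → 16; @16: state [1B, align 1] → 17; +7 tail pad (align 8); size 24, align 8
@0: lock [2B, align 2] → 2
+2 pad (align 4)
@4: gid [24B, align 4] → 28
within Slot: cooldown at 8
4 + 8 = 12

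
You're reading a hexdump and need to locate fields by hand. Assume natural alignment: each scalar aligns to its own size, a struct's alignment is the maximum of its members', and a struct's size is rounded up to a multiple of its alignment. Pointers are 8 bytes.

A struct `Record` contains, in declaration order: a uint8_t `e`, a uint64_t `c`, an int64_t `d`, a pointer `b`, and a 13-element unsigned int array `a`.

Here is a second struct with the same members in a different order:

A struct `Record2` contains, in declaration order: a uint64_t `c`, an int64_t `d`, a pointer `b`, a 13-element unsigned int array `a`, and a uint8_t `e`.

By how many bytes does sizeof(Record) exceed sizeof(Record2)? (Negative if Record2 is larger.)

8

0..1  e  (1B, 1-aligned)
1..8  -- padding (7B)
8..16  c  (8B, 8-aligned)
16..24  d  (8B, 8-aligned)
24..32  b  (8B, 8-aligned)
32..84  a  (52B, 4-aligned)
84..88  -- tail padding (4B)
sizeof = 88, alignof = 8
— Record2 —
0..8  c  (8B, 8-aligned)
8..16  d  (8B, 8-aligned)
16..24  b  (8B, 8-aligned)
24..76  a  (52B, 4-aligned)
76..77  e  (1B, 1-aligned)
77..80  -- tail padding (3B)
sizeof = 80, alignof = 8
88 − 80 = 8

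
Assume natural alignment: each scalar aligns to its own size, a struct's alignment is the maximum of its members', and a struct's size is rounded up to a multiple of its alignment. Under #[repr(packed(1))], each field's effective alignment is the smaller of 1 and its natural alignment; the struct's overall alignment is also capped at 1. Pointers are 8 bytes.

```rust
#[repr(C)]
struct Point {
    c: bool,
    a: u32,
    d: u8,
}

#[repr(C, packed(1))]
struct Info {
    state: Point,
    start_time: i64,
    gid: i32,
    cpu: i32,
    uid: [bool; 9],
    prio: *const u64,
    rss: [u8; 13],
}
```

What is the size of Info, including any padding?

Point: @0: c [1B, align 1] → 1; +3 pad (align 4); @4: a [4B, align 4] → 8; @8: d [1B, align 1] → 9; +3 tail pad (align 4); size 12, align 4
@0: state [12B, align 1] → 12
@12: start_time [8B, align 1] → 20
@20: gid [4B, align 1] → 24
@24: cpu [4B, align 1] → 28
@28: uid [9B, align 1] → 37
@37: prio [8B, align 1] → 45
@45: rss [13B, align 1] → 58
size 58, align 1

58 bytes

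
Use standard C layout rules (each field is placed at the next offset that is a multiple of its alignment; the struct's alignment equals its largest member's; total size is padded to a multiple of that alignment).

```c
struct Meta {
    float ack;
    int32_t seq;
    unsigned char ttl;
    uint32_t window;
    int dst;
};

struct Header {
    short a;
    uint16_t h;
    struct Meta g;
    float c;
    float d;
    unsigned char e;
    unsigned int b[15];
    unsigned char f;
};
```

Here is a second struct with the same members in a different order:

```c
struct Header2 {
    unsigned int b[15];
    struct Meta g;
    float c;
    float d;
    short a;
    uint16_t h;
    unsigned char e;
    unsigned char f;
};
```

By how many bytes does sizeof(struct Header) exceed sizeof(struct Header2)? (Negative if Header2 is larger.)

Meta: 0..4  ack  (4B, 4-aligned); 4..8  seq  (4B, 4-aligned); 8..9  ttl  (1B, 1-aligned); 9..12  -- padding (3B); 12..16  window  (4B, 4-aligned); 16..20  dst  (4B, 4-aligned); sizeof = 20, alignof = 4
0..2  a  (2B, 2-aligned)
2..4  h  (2B, 2-aligned)
4..24  g  (20B, 4-aligned)
24..28  c  (4B, 4-aligned)
28..32  d  (4B, 4-aligned)
32..33  e  (1B, 1-aligned)
33..36  -- padding (3B)
36..96  b  (60B, 4-aligned)
96..97  f  (1B, 1-aligned)
97..100  -- tail padding (3B)
sizeof = 100, alignof = 4
— Header2 —
0..60  b  (60B, 4-aligned)
60..80  g  (20B, 4-aligned)
80..84  c  (4B, 4-aligned)
84..88  d  (4B, 4-aligned)
88..90  a  (2B, 2-aligned)
90..92  h  (2B, 2-aligned)
92..93  e  (1B, 1-aligned)
93..94  f  (1B, 1-aligned)
94..96  -- tail padding (2B)
sizeof = 96, alignof = 4
100 − 96 = 4

4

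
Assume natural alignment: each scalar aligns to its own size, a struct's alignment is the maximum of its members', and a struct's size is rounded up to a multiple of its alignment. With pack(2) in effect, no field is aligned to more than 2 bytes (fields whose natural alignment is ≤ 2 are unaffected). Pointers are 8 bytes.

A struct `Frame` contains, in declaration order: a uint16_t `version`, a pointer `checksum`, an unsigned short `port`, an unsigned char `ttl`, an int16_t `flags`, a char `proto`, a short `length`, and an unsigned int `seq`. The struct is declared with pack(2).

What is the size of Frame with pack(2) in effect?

@0: version [2B, align 2] → 2
@2: checksum [8B, align 2] → 10
@10: port [2B, align 2] → 12
@12: ttl [1B, align 1] → 13
+1 pad (align 2)
@14: flags [2B, align 2] → 16
@16: proto [1B, align 1] → 17
+1 pad (align 2)
@18: length [2B, align 2] → 20
@20: seq [4B, align 2] → 24
size 24, align 2

24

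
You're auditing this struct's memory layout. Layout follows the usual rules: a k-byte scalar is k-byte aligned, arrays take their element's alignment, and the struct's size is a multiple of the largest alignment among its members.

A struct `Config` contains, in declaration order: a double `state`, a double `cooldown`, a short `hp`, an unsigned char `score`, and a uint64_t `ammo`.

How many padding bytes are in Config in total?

state at 0 (size 8, align 8) → ends 8
cooldown at 8 (size 8, align 8) → ends 16
hp at 16 (size 2, align 2) → ends 18
score at 18 (size 1, align 1) → ends 19
pad 5 to align 8 for ammo
ammo at 24 (size 8, align 8) → ends 32
total 32 bytes, alignment 8
data bytes 27, size 32 → padding 5

5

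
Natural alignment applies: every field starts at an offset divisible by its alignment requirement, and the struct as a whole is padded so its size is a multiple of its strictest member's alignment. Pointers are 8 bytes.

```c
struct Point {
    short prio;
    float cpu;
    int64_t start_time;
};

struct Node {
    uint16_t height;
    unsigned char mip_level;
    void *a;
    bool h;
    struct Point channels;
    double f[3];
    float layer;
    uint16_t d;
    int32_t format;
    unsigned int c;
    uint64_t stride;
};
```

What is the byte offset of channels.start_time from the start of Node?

Point: prio at 0 (size 2, align 2) → ends 2; pad 2 to align 4 for cpu; cpu at 4 (size 4, align 4) → ends 8; start_time at 8 (size 8, align 8) → ends 16; total 16 bytes, alignment 8
height at 0 (size 2, align 2) → ends 2
mip_level at 2 (size 1, align 1) → ends 3
pad 5 to align 8 for a
a at 8 (size 8, align 8) → ends 16
h at 16 (size 1, align 1) → ends 17
pad 7 to align 8 for channels
channels at 24 (size 16, align 8) → ends 40
within Point: start_time at 8
24 + 8 = 32

32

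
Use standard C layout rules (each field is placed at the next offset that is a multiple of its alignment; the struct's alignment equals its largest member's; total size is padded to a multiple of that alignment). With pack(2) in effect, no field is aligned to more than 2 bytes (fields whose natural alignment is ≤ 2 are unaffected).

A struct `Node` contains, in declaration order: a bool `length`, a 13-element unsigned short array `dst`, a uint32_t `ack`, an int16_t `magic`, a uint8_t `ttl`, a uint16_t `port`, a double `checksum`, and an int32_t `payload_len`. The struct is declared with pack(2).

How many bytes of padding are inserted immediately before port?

length at 0 (size 1, align 1) → ends 1
pad 1 to align 2 for dst
dst at 2 (size 26, align 2) → ends 28
ack at 28 (size 4, align 2) → ends 32
magic at 32 (size 2, align 2) → ends 34
ttl at 34 (size 1, align 1) → ends 35
pad 1 to align 2 for port
port at 36 (size 2, align 2) → ends 38

1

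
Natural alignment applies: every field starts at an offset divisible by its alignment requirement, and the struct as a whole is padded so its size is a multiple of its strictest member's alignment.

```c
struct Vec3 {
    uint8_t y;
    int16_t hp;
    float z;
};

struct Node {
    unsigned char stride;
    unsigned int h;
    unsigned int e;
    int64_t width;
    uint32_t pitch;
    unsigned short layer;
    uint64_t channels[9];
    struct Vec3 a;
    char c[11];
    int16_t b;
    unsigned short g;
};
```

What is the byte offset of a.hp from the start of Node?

106

Vec3: @0: y [1B, align 1] → 1; +1 pad (align 2); @2: hp [2B, align 2] → 4; @4: z [4B, align 4] → 8; size 8, align 4
@0: stride [1B, align 1] → 1
+3 pad (align 4)
@4: h [4B, align 4] → 8
@8: e [4B, align 4] → 12
+4 pad (align 8)
@16: width [8B, align 8] → 24
@24: pitch [4B, align 4] → 28
@28: layer [2B, align 2] → 30
+2 pad (align 8)
@32: channels [72B, align 8] → 104
@104: a [8B, align 4] → 112
within Vec3: hp at 2
104 + 2 = 106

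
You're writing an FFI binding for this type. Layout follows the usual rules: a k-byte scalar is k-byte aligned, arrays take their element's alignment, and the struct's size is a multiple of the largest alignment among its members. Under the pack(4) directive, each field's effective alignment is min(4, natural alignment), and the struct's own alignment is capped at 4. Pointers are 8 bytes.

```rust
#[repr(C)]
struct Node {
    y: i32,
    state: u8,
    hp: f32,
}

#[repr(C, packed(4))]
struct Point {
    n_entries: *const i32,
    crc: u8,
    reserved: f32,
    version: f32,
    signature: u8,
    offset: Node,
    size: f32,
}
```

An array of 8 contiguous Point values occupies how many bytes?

320

Node: y at 0 (size 4, align 4) → ends 4; state at 4 (size 1, align 1) → ends 5; pad 3 to align 4 for hp; hp at 8 (size 4, align 4) → ends 12; total 12 bytes, alignment 4
n_entries at 0 (size 8, align 4) → ends 8
crc at 8 (size 1, align 1) → ends 9
pad 3 to align 4 for reserved
reserved at 12 (size 4, align 4) → ends 16
version at 16 (size 4, align 4) → ends 20
signature at 20 (size 1, align 1) → ends 21
pad 3 to align 4 for offset
offset at 24 (size 12, align 4) → ends 36
size at 36 (size 4, align 4) → ends 40
total 40 bytes, alignment 4
array of 8: 8 × 40 = 320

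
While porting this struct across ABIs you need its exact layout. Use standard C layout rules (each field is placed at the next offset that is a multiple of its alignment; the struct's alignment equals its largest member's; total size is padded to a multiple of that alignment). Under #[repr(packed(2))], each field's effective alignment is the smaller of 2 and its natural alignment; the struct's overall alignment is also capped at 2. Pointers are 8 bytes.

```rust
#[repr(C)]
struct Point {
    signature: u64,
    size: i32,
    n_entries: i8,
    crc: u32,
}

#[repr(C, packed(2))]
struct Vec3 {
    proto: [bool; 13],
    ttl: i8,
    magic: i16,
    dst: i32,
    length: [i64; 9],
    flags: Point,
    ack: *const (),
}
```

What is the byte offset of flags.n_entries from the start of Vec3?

104

Point: signature at 0 (size 8, align 8) → ends 8; size at 8 (size 4, align 4) → ends 12; n_entries at 12 (size 1, align 1) → ends 13; pad 3 to align 4 for crc; crc at 16 (size 4, align 4) → ends 20; tail pad 4 to reach multiple of 8; total 24 bytes, alignment 8
proto at 0 (size 13, align 1) → ends 13
ttl at 13 (size 1, align 1) → ends 14
magic at 14 (size 2, align 2) → ends 16
dst at 16 (size 4, align 2) → ends 20
length at 20 (size 72, align 2) → ends 92
flags at 92 (size 24, align 2) → ends 116
within Point: n_entries at 12
92 + 12 = 104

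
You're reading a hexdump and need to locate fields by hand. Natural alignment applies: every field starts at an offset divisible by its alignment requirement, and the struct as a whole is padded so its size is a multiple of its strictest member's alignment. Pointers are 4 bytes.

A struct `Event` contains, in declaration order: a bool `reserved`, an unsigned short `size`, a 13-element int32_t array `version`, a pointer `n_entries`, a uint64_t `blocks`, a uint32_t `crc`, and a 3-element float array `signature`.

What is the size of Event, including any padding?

reserved at 0 (size 1, align 1) → ends 1
pad 1 to align 2 for size
size at 2 (size 2, align 2) → ends 4
version at 4 (size 52, align 4) → ends 56
n_entries at 56 (size 4, align 4) → ends 60
pad 4 to align 8 for blocks
blocks at 64 (size 8, align 8) → ends 72
crc at 72 (size 4, align 4) → ends 76
signature at 76 (size 12, align 4) → ends 88
total 88 bytes, alignment 8

88 bytes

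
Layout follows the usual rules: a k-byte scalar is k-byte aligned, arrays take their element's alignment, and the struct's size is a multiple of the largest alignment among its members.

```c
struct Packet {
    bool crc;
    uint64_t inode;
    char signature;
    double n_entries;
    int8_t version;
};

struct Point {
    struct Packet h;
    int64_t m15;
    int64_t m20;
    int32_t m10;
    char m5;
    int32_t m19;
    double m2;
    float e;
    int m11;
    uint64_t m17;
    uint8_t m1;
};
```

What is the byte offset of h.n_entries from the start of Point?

24

Packet: @0: crc [1B, align 1] → 1; +7 pad (align 8); @8: inode [8B, align 8] → 16; @16: signature [1B, align 1] → 17; +7 pad (align 8); @24: n_entries [8B, align 8] → 32; @32: version [1B, align 1] → 33; +7 tail pad (align 8); size 40, align 8
@0: h [40B, align 8] → 40
within Packet: n_entries at 24
0 + 24 = 24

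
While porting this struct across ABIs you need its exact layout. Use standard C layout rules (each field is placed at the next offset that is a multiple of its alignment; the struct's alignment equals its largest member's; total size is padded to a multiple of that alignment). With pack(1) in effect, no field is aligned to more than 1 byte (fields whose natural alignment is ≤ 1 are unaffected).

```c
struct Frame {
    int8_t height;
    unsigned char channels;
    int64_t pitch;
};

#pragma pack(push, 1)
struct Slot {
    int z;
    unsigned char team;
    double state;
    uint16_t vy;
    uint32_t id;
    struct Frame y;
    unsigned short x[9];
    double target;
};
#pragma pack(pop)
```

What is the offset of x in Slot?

Frame: 0..1  height  (1B, 1-aligned); 1..2  channels  (1B, 1-aligned); 2..8  -- padding (6B); 8..16  pitch  (8B, 8-aligned); sizeof = 16, alignof = 8
0..4  z  (4B, 1-aligned)
4..5  team  (1B, 1-aligned)
5..13  state  (8B, 1-aligned)
13..15  vy  (2B, 1-aligned)
15..19  id  (4B, 1-aligned)
19..35  y  (16B, 1-aligned)
35..53  x  (18B, 1-aligned)

35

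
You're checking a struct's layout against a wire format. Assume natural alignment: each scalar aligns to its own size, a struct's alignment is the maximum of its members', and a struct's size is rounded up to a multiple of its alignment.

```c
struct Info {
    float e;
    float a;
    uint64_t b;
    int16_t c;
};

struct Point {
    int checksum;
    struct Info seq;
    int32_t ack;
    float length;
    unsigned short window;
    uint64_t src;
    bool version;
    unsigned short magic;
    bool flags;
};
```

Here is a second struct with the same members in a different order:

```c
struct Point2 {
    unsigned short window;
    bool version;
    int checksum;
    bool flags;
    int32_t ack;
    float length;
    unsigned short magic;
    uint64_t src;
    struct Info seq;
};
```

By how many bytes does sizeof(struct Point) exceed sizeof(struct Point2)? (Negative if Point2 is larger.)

Info: e at 0 (size 4, align 4) → ends 4; a at 4 (size 4, align 4) → ends 8; b at 8 (size 8, align 8) → ends 16; c at 16 (size 2, align 2) → ends 18; tail pad 6 to reach multiple of 8; total 24 bytes, alignment 8
checksum at 0 (size 4, align 4) → ends 4
pad 4 to align 8 for seq
seq at 8 (size 24, align 8) → ends 32
ack at 32 (size 4, align 4) → ends 36
length at 36 (size 4, align 4) → ends 40
window at 40 (size 2, align 2) → ends 42
pad 6 to align 8 for src
src at 48 (size 8, align 8) → ends 56
version at 56 (size 1, align 1) → ends 57
pad 1 to align 2 for magic
magic at 58 (size 2, align 2) → ends 60
flags at 60 (size 1, align 1) → ends 61
tail pad 3 to reach multiple of 8
total 64 bytes, alignment 8
— Point2 —
window at 0 (size 2, align 2) → ends 2
version at 2 (size 1, align 1) → ends 3
pad 1 to align 4 for checksum
checksum at 4 (size 4, align 4) → ends 8
flags at 8 (size 1, align 1) → ends 9
pad 3 to align 4 for ack
ack at 12 (size 4, align 4) → ends 16
length at 16 (size 4, align 4) → ends 20
magic at 20 (size 2, align 2) → ends 22
pad 2 to align 8 for src
src at 24 (size 8, align 8) → ends 32
seq at 32 (size 24, align 8) → ends 56
total 56 bytes, alignment 8
64 − 56 = 8

8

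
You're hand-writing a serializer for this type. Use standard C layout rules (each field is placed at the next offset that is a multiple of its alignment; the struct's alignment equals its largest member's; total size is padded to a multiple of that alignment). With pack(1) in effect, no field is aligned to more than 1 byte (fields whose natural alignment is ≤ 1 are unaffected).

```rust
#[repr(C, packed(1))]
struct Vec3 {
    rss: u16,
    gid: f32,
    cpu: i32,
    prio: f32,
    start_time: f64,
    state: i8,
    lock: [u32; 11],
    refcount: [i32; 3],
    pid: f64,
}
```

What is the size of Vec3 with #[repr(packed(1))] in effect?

0..2  rss  (2B, 1-aligned)
2..6  gid  (4B, 1-aligned)
6..10  cpu  (4B, 1-aligned)
10..14  prio  (4B, 1-aligned)
14..22  start_time  (8B, 1-aligned)
22..23  state  (1B, 1-aligned)
23..67  lock  (44B, 1-aligned)
67..79  refcount  (12B, 1-aligned)
79..87  pid  (8B, 1-aligned)
sizeof = 87, alignof = 1

87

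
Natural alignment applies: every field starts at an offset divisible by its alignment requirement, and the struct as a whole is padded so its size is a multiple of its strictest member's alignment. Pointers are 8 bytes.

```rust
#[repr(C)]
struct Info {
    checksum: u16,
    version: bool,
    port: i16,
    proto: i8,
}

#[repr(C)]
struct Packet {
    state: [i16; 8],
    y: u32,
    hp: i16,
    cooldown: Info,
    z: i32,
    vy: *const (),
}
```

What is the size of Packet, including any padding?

48 bytes

Info: checksum at 0 (size 2, align 2) → ends 2; version at 2 (size 1, align 1) → ends 3; pad 1 to align 2 for port; port at 4 (size 2, align 2) → ends 6; proto at 6 (size 1, align 1) → ends 7; tail pad 1 to reach multiple of 2; total 8 bytes, alignment 2
state at 0 (size 16, align 2) → ends 16
y at 16 (size 4, align 4) → ends 20
hp at 20 (size 2, align 2) → ends 22
cooldown at 22 (size 8, align 2) → ends 30
pad 2 to align 4 for z
z at 32 (size 4, align 4) → ends 36
pad 4 to align 8 for vy
vy at 40 (size 8, align 8) → ends 48
total 48 bytes, alignment 8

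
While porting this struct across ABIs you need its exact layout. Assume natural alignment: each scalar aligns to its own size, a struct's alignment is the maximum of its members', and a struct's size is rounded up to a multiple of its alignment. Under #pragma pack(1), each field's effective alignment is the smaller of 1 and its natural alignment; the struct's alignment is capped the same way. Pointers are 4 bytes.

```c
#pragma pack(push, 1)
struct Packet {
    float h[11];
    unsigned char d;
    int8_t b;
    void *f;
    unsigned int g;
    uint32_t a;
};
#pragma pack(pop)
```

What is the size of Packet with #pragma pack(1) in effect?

h at 0 (size 44, align 1) → ends 44
d at 44 (size 1, align 1) → ends 45
b at 45 (size 1, align 1) → ends 46
f at 46 (size 4, align 1) → ends 50
g at 50 (size 4, align 1) → ends 54
a at 54 (size 4, align 1) → ends 58
total 58 bytes, alignment 1

58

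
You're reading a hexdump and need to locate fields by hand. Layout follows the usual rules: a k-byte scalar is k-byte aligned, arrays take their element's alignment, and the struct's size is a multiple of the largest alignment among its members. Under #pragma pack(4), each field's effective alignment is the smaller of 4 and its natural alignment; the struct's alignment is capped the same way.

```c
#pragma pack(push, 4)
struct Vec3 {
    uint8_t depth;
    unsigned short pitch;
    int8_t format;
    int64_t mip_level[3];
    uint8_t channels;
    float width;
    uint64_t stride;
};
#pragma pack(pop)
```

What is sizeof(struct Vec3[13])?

624

0..1  depth  (1B, 1-aligned)
1..2  -- padding (1B)
2..4  pitch  (2B, 2-aligned)
4..5  format  (1B, 1-aligned)
5..8  -- padding (3B)
8..32  mip_level  (24B, 4-aligned)
32..33  channels  (1B, 1-aligned)
33..36  -- padding (3B)
36..40  width  (4B, 4-aligned)
40..48  stride  (8B, 4-aligned)
sizeof = 48, alignof = 4
array of 13: 13 × 48 = 624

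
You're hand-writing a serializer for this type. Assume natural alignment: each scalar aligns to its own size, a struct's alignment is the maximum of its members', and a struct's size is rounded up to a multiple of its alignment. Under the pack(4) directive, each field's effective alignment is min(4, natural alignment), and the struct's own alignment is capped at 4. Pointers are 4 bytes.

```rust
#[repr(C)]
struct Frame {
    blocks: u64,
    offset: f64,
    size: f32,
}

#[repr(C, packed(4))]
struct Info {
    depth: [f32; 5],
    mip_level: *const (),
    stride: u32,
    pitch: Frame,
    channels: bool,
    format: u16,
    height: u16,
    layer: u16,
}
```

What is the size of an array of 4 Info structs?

240

Frame: @0: blocks [8B, align 8] → 8; @8: offset [8B, align 8] → 16; @16: size [4B, align 4] → 20; +4 tail pad (align 8); size 24, align 8
@0: depth [20B, align 4] → 20
@20: mip_level [4B, align 4] → 24
@24: stride [4B, align 4] → 28
@28: pitch [24B, align 4] → 52
@52: channels [1B, align 1] → 53
+1 pad (align 2)
@54: format [2B, align 2] → 56
@56: height [2B, align 2] → 58
@58: layer [2B, align 2] → 60
size 60, align 4
array of 4: 4 × 60 = 240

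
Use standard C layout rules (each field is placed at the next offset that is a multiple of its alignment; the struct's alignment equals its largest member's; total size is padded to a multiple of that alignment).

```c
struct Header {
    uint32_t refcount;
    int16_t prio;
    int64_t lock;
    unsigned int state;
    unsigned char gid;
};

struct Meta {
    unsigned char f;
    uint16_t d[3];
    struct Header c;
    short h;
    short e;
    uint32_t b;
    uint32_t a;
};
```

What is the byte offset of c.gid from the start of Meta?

Header: @0: refcount [4B, align 4] → 4; @4: prio [2B, align 2] → 6; +2 pad (align 8); @8: lock [8B, align 8] → 16; @16: state [4B, align 4] → 20; @20: gid [1B, align 1] → 21; +3 tail pad (align 8); size 24, align 8
@0: f [1B, align 1] → 1
+1 pad (align 2)
@2: d [6B, align 2] → 8
@8: c [24B, align 8] → 32
within Header: gid at 20
8 + 20 = 28

28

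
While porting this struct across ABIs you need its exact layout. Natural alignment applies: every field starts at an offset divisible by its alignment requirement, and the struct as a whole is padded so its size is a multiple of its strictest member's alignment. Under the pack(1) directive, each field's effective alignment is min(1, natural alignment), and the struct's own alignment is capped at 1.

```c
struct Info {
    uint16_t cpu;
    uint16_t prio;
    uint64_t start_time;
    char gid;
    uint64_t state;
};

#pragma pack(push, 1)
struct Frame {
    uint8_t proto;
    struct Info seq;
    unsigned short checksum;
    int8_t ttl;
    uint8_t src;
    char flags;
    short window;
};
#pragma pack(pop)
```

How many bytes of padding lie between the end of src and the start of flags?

0

Info: 0..2  cpu  (2B, 2-aligned); 2..4  prio  (2B, 2-aligned); 4..8  -- padding (4B); 8..16  start_time  (8B, 8-aligned); 16..17  gid  (1B, 1-aligned); 17..24  -- padding (7B); 24..32  state  (8B, 8-aligned); sizeof = 32, alignof = 8
0..1  proto  (1B, 1-aligned)
1..33  seq  (32B, 1-aligned)
33..35  checksum  (2B, 1-aligned)
35..36  ttl  (1B, 1-aligned)
36..37  src  (1B, 1-aligned)
37..38  flags  (1B, 1-aligned)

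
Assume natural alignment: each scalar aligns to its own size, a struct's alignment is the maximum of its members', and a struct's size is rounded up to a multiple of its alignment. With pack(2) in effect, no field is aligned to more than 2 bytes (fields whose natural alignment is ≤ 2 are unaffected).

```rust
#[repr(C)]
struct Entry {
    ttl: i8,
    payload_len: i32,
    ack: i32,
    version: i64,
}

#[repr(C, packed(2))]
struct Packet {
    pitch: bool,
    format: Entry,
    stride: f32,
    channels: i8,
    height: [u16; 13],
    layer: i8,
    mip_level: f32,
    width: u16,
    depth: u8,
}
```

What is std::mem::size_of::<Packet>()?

68

Entry: ttl at 0 (size 1, align 1) → ends 1; pad 3 to align 4 for payload_len; payload_len at 4 (size 4, align 4) → ends 8; ack at 8 (size 4, align 4) → ends 12; pad 4 to align 8 for version; version at 16 (size 8, align 8) → ends 24; total 24 bytes, alignment 8
pitch at 0 (size 1, align 1) → ends 1
pad 1 to align 2 for format
format at 2 (size 24, align 2) → ends 26
stride at 26 (size 4, align 2) → ends 30
channels at 30 (size 1, align 1) → ends 31
pad 1 to align 2 for height
height at 32 (size 26, align 2) → ends 58
layer at 58 (size 1, align 1) → ends 59
pad 1 to align 2 for mip_level
mip_level at 60 (size 4, align 2) → ends 64
width at 64 (size 2, align 2) → ends 66
depth at 66 (size 1, align 1) → ends 67
tail pad 1 to reach multiple of 2
total 68 bytes, alignment 2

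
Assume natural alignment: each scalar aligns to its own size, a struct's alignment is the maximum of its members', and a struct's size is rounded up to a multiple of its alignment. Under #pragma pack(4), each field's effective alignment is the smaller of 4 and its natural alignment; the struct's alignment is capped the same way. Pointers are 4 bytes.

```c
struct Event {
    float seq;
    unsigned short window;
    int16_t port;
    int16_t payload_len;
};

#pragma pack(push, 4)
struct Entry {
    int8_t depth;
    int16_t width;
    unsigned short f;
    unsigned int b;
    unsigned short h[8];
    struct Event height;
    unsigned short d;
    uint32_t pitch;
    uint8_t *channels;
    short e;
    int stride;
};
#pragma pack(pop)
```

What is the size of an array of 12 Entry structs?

Event: 0..4  seq  (4B, 4-aligned); 4..6  window  (2B, 2-aligned); 6..8  port  (2B, 2-aligned); 8..10  payload_len  (2B, 2-aligned); 10..12  -- tail padding (2B); sizeof = 12, alignof = 4
0..1  depth  (1B, 1-aligned)
1..2  -- padding (1B)
2..4  width  (2B, 2-aligned)
4..6  f  (2B, 2-aligned)
6..8  -- padding (2B)
8..12  b  (4B, 4-aligned)
12..28  h  (16B, 2-aligned)
28..40  height  (12B, 4-aligned)
40..42  d  (2B, 2-aligned)
42..44  -- padding (2B)
44..48  pitch  (4B, 4-aligned)
48..52  channels  (4B, 4-aligned)
52..54  e  (2B, 2-aligned)
54..56  -- padding (2B)
56..60  stride  (4B, 4-aligned)
sizeof = 60, alignof = 4
array of 12: 12 × 60 = 720

720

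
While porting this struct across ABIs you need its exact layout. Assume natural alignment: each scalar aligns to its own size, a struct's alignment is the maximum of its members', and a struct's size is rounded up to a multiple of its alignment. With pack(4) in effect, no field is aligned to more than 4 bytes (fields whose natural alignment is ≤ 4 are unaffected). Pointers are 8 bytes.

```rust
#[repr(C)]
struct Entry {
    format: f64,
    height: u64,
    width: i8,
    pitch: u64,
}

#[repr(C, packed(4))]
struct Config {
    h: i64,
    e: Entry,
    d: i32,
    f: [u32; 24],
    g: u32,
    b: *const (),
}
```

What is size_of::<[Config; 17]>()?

2584

Entry: 0..8  format  (8B, 8-aligned); 8..16  height  (8B, 8-aligned); 16..17  width  (1B, 1-aligned); 17..24  -- padding (7B); 24..32  pitch  (8B, 8-aligned); sizeof = 32, alignof = 8
0..8  h  (8B, 4-aligned)
8..40  e  (32B, 4-aligned)
40..44  d  (4B, 4-aligned)
44..140  f  (96B, 4-aligned)
140..144  g  (4B, 4-aligned)
144..152  b  (8B, 4-aligned)
sizeof = 152, alignof = 4
array of 17: 17 × 152 = 2584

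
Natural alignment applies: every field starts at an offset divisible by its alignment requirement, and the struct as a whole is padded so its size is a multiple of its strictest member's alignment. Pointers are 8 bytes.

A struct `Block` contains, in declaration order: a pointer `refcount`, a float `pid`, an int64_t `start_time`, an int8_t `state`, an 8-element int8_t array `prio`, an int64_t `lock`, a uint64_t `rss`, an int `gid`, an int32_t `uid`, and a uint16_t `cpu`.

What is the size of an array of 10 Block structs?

@0: refcount [8B, align 8] → 8
@8: pid [4B, align 4] → 12
+4 pad (align 8)
@16: start_time [8B, align 8] → 24
@24: state [1B, align 1] → 25
@25: prio [8B, align 1] → 33
+7 pad (align 8)
@40: lock [8B, align 8] → 48
@48: rss [8B, align 8] → 56
@56: gid [4B, align 4] → 60
@60: uid [4B, align 4] → 64
@64: cpu [2B, align 2] → 66
+6 tail pad (align 8)
size 72, align 8
array of 10: 10 × 72 = 720

720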